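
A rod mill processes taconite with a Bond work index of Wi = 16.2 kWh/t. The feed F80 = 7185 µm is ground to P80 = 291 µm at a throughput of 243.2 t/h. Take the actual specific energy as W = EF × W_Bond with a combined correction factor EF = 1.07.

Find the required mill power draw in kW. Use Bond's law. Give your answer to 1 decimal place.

W = 10 Wi (P80^-0.5 − F80^-0.5)
W = 10·16.2·(1/√291 − 1/√7185) = 10·16.2·(0.046824) = 7.5854 kWh/t
Apply correction: 7.5854 × 1.07 = 8.1164 kWh/t
P = W·T = 8.1164·243.2 = 1973.9 kW

P = 1973.9 kW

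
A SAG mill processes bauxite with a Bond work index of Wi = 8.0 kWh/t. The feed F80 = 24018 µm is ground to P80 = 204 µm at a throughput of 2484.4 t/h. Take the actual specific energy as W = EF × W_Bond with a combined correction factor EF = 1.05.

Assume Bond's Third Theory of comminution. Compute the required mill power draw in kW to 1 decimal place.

W = 10·Wi·[P80^(−½) − F80^(−½)]
W = 10·8.0·(1/√204 − 1/√24018) = 10·8.0·(0.063561) = 5.0849 kWh/t
Apply correction: 5.0849 × 1.05 = 5.3392 kWh/t
Power = W × throughput = 5.3392 kWh/t × 2484.4 t/h = 13264.6 kW

P = 13264.6 kW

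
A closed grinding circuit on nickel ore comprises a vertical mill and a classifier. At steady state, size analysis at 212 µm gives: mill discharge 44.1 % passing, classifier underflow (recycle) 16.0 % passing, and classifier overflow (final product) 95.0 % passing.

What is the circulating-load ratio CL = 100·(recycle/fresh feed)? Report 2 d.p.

Two-product formula at 212 µm:
(1+r)d = ru + o → r = (o−d)/(d−u)
r = (95.0 − 44.1)/(44.1 − 16.0) = 50.9/28.1 = 1.8114
CL = 100·r = 181.14 %

CL = 181.14 %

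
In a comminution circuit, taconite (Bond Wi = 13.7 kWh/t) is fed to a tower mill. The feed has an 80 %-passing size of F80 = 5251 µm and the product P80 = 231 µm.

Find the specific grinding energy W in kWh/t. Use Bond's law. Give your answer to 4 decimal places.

W = 7.1233 kWh/t

W = 10·Wi·(P80^(-½) − F80^(-½))
1/√231 = 0.065795;  1/√5251 = 0.013800
W = 10·13.7·(0.065795 − 0.013800) = 7.1233 kWh/t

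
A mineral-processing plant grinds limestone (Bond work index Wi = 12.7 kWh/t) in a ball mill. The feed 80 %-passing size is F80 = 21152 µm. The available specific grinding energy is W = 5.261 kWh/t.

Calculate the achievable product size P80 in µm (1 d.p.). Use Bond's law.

P80 = 428.6 µm

Bond: W = 10·Wi·(1/√P80 − 1/√F80)
P80^-0.5 = F80^-0.5 + W/(10 Wi)
  = 5.2610/(10·12.7) + 1/√21152 = 0.041425 + 0.006876 = 0.048301
P80 = (1/0.048301)² = 20.7035² = 428.63 µm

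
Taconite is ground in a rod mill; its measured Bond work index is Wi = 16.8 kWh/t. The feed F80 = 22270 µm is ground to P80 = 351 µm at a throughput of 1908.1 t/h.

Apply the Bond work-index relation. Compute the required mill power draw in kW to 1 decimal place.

W = 10 Wi / √P80 − 10 Wi / √F80
W = 10·16.8·(1/√351 − 1/√22270) = 10·16.8·(0.046675) = 7.8414 kWh/t
Power = W × throughput = 7.8414 kWh/t × 1908.1 t/h = 14962.2 kW

P = 14962.2 kW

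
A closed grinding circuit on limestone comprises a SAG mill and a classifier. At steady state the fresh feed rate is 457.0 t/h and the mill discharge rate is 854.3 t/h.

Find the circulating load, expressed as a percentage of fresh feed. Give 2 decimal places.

CL = 86.94 %

M = F + R at steady state, so:
R = M − F = 854.3 − 457.0 = 397.3 t/h
CL = 100·R/F = 100·397.3/457.0 = 86.94 %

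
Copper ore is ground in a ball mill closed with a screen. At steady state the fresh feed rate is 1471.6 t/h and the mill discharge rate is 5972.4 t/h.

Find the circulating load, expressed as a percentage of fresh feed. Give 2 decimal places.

CL = 305.84 %

Mill node: discharge = fresh + recycle.
R = M − F = 5972.4 − 1471.6 = 4500.8 t/h
CL = 100·R/F = 100·4500.8/1471.6 = 305.84 %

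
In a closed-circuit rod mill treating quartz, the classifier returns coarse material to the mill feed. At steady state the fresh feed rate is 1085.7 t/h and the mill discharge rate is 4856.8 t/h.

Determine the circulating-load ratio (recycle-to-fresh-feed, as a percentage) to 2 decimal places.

CL = 347.34 %

M = F + R at steady state, so:
R = M − F = 4856.8 − 1085.7 = 3771.1 t/h
CL = 100·R/F = 100·3771.1/1085.7 = 347.34 %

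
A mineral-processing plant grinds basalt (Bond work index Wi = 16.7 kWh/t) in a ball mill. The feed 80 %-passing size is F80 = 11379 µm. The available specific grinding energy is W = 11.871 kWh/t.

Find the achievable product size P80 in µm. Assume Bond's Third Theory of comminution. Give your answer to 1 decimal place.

P80 = 154.5 µm

Bond:  W = 10 Wi (1/√P − 1/√F)
1/√P80 = 1/√F80 + W/(10·Wi)
  = 11.8710/(10·16.7) + 1/√11379 = 0.071084 + 0.009374 = 0.080458
P80 = (1/0.080458)² = 12.4288² = 154.47 µm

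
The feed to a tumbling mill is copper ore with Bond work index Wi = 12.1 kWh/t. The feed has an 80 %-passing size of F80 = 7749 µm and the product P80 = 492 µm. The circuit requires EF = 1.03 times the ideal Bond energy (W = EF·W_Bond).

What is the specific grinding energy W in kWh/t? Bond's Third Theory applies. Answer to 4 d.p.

W_Bond = 10·Wi·(1/√P₈₀ − 1/√F₈₀)
1/√492 = 0.045083;  1/√7749 = 0.011360
W = 10·12.1·(0.045083 − 0.011360) = 4.0805 kWh/t
Corrected W = EF·W_Bond = 1.03·4.0805 = 4.2030 kWh/t

W = 4.2030 kWh/t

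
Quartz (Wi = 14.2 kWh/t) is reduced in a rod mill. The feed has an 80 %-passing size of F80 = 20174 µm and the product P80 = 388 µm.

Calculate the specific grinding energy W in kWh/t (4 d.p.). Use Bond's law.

W = 6.2092 kWh/t

W = 10·Wi·(P80^(-½) − F80^(-½))
1/√388 = 0.050767;  1/√20174 = 0.007041
W = 10·14.2·(0.050767 − 0.007041) = 6.2092 kWh/t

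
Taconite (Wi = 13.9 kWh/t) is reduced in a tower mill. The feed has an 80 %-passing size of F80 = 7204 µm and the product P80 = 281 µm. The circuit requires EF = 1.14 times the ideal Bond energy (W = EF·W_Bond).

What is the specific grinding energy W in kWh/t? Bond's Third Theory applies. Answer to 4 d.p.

W = 7.5860 kWh/t

W = 10 Wi (1/√P80 − 1/√F80)  [Bond]
1/√281 = 0.059655;  1/√7204 = 0.011782
W = 10·13.9·(0.059655 − 0.011782) = 6.6544 kWh/t
Corrected W = EF·W_Bond = 1.14·6.6544 = 7.5860 kWh/t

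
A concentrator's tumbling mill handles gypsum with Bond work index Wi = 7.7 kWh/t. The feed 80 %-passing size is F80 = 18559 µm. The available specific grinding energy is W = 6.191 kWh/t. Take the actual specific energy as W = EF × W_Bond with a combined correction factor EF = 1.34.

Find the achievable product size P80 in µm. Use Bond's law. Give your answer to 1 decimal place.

W = 10·Wi·(P80^(-½) − F80^(-½))
W_Bond = W / EF = 6.191 / 1.34 = 4.6201 kWh/t
P80^-0.5 = F80^-0.5 + W_Bond/(10 Wi)
  = 4.6201/(10·7.7) + 1/√18559 = 0.060002 + 0.007340 = 0.067342
P80 = (1/0.067342)² = 14.8495² = 220.51 µm

P80 = 220.5 µm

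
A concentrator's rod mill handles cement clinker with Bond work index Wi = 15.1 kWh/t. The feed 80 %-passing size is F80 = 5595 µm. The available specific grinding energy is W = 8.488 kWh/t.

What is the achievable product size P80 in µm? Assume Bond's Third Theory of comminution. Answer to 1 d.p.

W = 10·Wi·(P80^(-½) − F80^(-½))
⇒ 1/√P80 = W/(10 Wi) + 1/√F80
  = 8.4880/(10·15.1) + 1/√5595 = 0.056212 + 0.013369 = 0.069581
P80 = (1/0.069581)² = 14.3717² = 206.55 µm

P80 = 206.5 µm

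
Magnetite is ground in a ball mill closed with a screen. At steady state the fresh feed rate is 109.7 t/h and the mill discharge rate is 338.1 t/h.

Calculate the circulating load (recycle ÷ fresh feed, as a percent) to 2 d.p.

CL = 208.20 %

Discharge = new feed + return, hence
R = M − F = 338.1 − 109.7 = 228.4 t/h
CL = 100·R/F = 100·228.4/109.7 = 208.20 %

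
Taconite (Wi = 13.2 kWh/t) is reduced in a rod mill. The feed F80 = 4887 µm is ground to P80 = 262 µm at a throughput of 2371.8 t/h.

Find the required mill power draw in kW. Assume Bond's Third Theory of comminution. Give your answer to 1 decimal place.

W = 10 Wi (1/√P80 − 1/√F80)  [Bond]
W = 10·13.2·(1/√262 − 1/√4887) = 10·13.2·(0.047476) = 6.2668 kWh/t
P = W·T = 6.2668·2371.8 = 14863.5 kW

P = 14863.5 kW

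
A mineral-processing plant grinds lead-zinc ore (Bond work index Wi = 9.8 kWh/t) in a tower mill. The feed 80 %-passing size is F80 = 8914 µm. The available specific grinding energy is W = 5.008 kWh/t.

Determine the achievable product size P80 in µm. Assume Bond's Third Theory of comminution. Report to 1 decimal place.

Bond:  W = 10 Wi (1/√P − 1/√F)
⇒ 1/√P80 = W/(10·Wi) + 1/√F80
  = 5.0080/(10·9.8) + 1/√8914 = 0.051102 + 0.010592 = 0.061694
P80 = (1/0.061694)² = 16.2091² = 262.74 µm

P80 = 262.7 µm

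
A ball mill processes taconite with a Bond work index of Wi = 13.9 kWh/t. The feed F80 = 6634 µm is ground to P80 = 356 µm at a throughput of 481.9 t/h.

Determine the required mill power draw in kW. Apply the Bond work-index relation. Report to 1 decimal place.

W = 10 Wi (P80^-0.5 − F80^-0.5)
W = 10·13.9·(1/√356 − 1/√6634) = 10·13.9·(0.040722) = 5.6604 kWh/t
Power = W × throughput = 5.6604 kWh/t × 481.9 t/h = 2727.7 kW

P = 2727.7 kW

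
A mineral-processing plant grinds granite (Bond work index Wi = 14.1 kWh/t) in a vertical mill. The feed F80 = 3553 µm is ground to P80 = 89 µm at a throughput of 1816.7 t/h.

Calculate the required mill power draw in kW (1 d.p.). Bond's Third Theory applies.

P = 22855.0 kW

W = 10 Wi (1/√P80 − 1/√F80)  [Bond]
W = 10·14.1·(1/√89 − 1/√3553) = 10·14.1·(0.089223) = 12.5805 kWh/t
P = W·T = 12.5805·1816.7 = 22855.0 kW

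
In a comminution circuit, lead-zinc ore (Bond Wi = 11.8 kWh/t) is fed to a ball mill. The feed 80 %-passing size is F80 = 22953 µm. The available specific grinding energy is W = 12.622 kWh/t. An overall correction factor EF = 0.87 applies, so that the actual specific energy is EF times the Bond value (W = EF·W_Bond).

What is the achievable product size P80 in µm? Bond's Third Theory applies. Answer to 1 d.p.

W = 10 Wi (1/√P80 − 1/√F80)  [Bond]
W_Bond = W / EF = 12.622 / 0.87 = 14.5080 kWh/t
1/√P80 = 1/√F80 + W_Bond/(10·Wi)
  = 14.5080/(10·11.8) + 1/√22953 = 0.122950 + 0.006601 = 0.129550
P80 = (1/0.129550)² = 7.7190² = 59.58 µm

P80 = 59.6 µm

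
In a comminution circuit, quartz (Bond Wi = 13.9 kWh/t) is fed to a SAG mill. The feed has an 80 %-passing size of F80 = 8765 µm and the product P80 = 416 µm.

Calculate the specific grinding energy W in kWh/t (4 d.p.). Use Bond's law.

W = 5.3303 kWh/t

W = 10 Wi (1/√P80 − 1/√F80)  [Bond]
1/√416 = 0.049029;  1/√8765 = 0.010681
W = 10·13.9·(0.049029 − 0.010681) = 5.3303 kWh/t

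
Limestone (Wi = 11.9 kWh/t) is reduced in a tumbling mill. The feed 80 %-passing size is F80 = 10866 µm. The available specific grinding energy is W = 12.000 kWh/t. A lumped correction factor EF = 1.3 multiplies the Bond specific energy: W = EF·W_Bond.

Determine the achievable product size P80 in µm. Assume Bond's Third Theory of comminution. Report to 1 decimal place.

W = 10 Wi (P80^-0.5 − F80^-0.5)
W_Bond = W / EF = 12.000 / 1.3 = 9.2308 kWh/t
⇒ 1/√P80 = W_Bond/(10 Wi) + 1/√F80
  = 9.2308/(10·11.9) + 1/√10866 = 0.077569 + 0.009593 = 0.087163
P80 = (1/0.087163)² = 11.4728² = 131.63 µm

P80 = 131.6 µm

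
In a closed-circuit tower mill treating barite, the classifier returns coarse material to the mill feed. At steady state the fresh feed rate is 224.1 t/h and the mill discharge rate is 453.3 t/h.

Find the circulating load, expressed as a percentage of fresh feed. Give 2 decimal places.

Steady state: M = F + R.
R = M − F = 453.3 − 224.1 = 229.2 t/h
CL = 100·R/F = 100·229.2/224.1 = 102.28 %

CL = 102.28 %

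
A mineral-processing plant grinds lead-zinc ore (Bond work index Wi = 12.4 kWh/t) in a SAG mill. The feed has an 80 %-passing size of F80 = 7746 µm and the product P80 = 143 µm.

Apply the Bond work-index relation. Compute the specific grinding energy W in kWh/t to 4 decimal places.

W_Bond = 10·Wi·(1/√P₈₀ − 1/√F₈₀)
1/√143 = 0.083624;  1/√7746 = 0.011362
W = 10·12.4·(0.083624 − 0.011362) = 8.9605 kWh/t

W = 8.9605 kWh/t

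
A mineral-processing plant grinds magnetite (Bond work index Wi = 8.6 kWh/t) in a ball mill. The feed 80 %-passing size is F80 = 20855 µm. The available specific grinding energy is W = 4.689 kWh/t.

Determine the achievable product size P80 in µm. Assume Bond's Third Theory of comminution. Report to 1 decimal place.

Bond:  W = 10 Wi (1/√P − 1/√F)
P80^(−½) = W/(10 Wi) + F80^(−½)
  = 4.6890/(10·8.6) + 1/√20855 = 0.054523 + 0.006925 = 0.061448
P80 = (1/0.061448)² = 16.2740² = 264.84 µm

P80 = 264.8 µm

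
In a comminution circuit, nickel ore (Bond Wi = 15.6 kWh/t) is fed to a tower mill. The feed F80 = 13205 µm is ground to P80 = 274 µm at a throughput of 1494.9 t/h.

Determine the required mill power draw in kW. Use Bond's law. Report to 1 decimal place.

W = 10 Wi / √P80 − 10 Wi / √F80
W = 10·15.6·(1/√274 − 1/√13205) = 10·15.6·(0.051710) = 8.0668 kWh/t
P_mill = W·ṁ = 8.0668·1494.9 = 12059.0 kW

P = 12059.0 kW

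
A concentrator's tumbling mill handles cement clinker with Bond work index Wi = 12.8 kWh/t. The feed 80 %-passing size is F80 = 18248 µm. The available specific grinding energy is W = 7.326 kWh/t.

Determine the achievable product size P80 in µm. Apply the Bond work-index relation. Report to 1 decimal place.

W = 10 Wi (P80^-0.5 − F80^-0.5)
⇒ 1/√P80 = W/(10 Wi) + 1/√F80
  = 7.3260/(10·12.8) + 1/√18248 = 0.057234 + 0.007403 = 0.064637
P80 = (1/0.064637)² = 15.4710² = 239.35 µm

P80 = 239.4 µm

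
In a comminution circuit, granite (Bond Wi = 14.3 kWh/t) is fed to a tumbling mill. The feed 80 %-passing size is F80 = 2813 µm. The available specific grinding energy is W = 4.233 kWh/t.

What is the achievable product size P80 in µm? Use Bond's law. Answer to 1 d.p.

P80 = 425.9 µm

W_Bond = 10·Wi·(1/√P₈₀ − 1/√F₈₀)
⇒ 1/√P80 = W/(10·Wi) + 1/√F80
  = 4.2330/(10·14.3) + 1/√2813 = 0.029601 + 0.018855 = 0.048456
P80 = (1/0.048456)² = 20.6373² = 425.90 µm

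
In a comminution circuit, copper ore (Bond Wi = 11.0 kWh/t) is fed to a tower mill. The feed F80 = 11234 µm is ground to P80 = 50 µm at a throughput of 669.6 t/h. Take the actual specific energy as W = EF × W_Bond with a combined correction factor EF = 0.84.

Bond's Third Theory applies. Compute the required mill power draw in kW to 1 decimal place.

Bond: W = 10·Wi·(1/√P80 − 1/√F80)
W = 10·11.0·(1/√50 − 1/√11234) = 10·11.0·(0.131987) = 14.5185 kWh/t
W_actual = 0.84 × 14.5185 = 12.1956 kWh/t
Power = W × throughput = 12.1956 kWh/t × 669.6 t/h = 8166.1 kW

P = 8166.1 kW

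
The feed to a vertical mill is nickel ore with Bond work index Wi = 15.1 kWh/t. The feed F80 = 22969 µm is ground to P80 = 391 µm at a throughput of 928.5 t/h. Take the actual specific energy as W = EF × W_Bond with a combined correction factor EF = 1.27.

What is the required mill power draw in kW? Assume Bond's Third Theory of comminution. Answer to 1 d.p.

P = 7829.9 kW

W = 10·Wi·(P80^(-½) − F80^(-½))
W = 10·15.1·(1/√391 − 1/√22969) = 10·15.1·(0.043974) = 6.6401 kWh/t
Corrected W = EF·W_Bond = 1.27·6.6401 = 8.4329 kWh/t
P = W·T = 8.4329·928.5 = 7829.9 kW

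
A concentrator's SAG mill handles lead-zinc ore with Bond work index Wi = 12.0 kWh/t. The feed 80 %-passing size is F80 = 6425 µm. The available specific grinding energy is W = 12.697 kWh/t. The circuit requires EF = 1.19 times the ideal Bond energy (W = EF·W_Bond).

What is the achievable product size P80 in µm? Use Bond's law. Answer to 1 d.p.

P80 = 97.3 µm

Bond:  W = 10 Wi (1/√P − 1/√F)
W_Bond = W / EF = 12.697 / 1.19 = 10.6697 kWh/t
⇒ 1/√P80 = W_Bond/(10·Wi) + 1/√F80
  = 10.6697/(10·12.0) + 1/√6425 = 0.088915 + 0.012476 = 0.101390
P80 = (1/0.101390)² = 9.8629² = 97.28 µm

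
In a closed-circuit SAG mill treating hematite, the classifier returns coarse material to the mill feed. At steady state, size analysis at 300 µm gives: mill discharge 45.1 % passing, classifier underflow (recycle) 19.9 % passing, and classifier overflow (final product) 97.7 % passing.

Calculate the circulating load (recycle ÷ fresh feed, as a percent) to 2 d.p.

Two-product formula at 300 µm:
Fd + Rd = Ru + Fo ⇒ R/F = (o−d)/(d−u)
r = (97.7 − 45.1)/(45.1 − 19.9) = 52.6/25.2 = 2.0873
CL = 100·r = 208.73 %

CL = 208.73 %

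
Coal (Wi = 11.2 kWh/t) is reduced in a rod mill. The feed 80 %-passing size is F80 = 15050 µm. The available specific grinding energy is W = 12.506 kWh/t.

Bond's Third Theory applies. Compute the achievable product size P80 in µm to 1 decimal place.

P80 = 69.7 µm

Bond: W = 10·Wi·(1/√P80 − 1/√F80)
P80^(−½) = W/(10 Wi) + F80^(−½)
  = 12.5060/(10·11.2) + 1/√15050 = 0.111661 + 0.008151 = 0.119812
P80 = (1/0.119812)² = 8.3464² = 69.66 µm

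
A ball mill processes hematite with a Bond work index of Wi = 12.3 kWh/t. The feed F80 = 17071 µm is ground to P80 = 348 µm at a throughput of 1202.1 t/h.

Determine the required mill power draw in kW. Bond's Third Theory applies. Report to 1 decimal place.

W = 10·Wi·[P80^(−½) − F80^(−½)]
W = 10·12.3·(1/√348 − 1/√17071) = 10·12.3·(0.045952) = 5.6521 kWh/t
P_mill = W·ṁ = 5.6521·1202.1 = 6794.4 kW

P = 6794.4 kW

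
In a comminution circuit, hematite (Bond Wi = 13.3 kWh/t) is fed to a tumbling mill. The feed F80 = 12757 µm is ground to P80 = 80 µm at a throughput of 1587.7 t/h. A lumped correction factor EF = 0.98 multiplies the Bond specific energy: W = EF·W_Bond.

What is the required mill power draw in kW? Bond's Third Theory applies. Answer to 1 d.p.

W = 10 Wi / √P80 − 10 Wi / √F80
W = 10·13.3·(1/√80 − 1/√12757) = 10·13.3·(0.102950) = 13.6923 kWh/t
With EF = 0.98: W = 13.6923·0.98 = 13.4185 kWh/t
P = W·T = 13.4185·1587.7 = 21304.5 kW

P = 21304.5 kW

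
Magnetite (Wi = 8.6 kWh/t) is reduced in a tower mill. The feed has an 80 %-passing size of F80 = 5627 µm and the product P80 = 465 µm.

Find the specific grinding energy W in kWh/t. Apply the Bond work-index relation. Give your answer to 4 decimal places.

Bond: W = 10·Wi·(1/√P80 − 1/√F80)
1/√465 = 0.046374;  1/√5627 = 0.013331
W = 10·8.6·(0.046374 − 0.013331) = 2.8417 kWh/t

W = 2.8417 kWh/t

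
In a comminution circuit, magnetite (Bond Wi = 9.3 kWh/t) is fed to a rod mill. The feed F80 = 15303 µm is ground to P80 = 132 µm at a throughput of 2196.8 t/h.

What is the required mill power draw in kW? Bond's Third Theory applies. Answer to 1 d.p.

P = 16130.7 kW

W = 10 Wi / √P80 − 10 Wi / √F80
W = 10·9.3·(1/√132 − 1/√15303) = 10·9.3·(0.078955) = 7.3428 kWh/t
P_mill = W·ṁ = 7.3428·2196.8 = 16130.7 kW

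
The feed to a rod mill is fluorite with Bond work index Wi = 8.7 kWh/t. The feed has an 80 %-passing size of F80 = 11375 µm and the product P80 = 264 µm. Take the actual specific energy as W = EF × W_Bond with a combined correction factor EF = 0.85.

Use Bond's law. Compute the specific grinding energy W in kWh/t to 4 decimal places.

W = 3.8579 kWh/t

W = 10·Wi·(P80^(-½) − F80^(-½))
1/√264 = 0.061546;  1/√11375 = 0.009376
W = 10·8.7·(0.061546 − 0.009376) = 4.5388 kWh/t
With EF = 0.85: W = 4.5388·0.85 = 3.8579 kWh/t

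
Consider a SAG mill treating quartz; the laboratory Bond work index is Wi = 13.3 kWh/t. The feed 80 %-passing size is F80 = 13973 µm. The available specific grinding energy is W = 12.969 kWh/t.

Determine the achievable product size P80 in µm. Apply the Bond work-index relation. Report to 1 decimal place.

P80 = 89.0 µm

Bond:  W = 10 Wi (1/√P − 1/√F)
P80^-0.5 = F80^-0.5 + W/(10 Wi)
  = 12.9690/(10·13.3) + 1/√13973 = 0.097511 + 0.008460 = 0.105971
P80 = (1/0.105971)² = 9.4365² = 89.05 µm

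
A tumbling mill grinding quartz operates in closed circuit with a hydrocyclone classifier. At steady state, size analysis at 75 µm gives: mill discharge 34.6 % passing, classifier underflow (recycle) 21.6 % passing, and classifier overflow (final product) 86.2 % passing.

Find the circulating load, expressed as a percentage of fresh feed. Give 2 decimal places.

Mass balance on the −75 µm fraction:
Fd + Rd = Ru + Fo ⇒ R/F = (o−d)/(d−u)
r = (86.2 − 34.6)/(34.6 − 21.6) = 51.6/13.0 = 3.9692
CL = 100·r = 396.92 %

CL = 396.92 %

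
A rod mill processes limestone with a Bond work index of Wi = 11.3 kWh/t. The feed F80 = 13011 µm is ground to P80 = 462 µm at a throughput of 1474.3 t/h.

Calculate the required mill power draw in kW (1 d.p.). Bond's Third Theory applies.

P = 6290.2 kW

W_Bond = 10·Wi·(1/√P₈₀ − 1/√F₈₀)
W = 10·11.3·(1/√462 − 1/√13011) = 10·11.3·(0.037757) = 4.2666 kWh/t
P_mill = W·ṁ = 4.2666·1474.3 = 6290.2 kW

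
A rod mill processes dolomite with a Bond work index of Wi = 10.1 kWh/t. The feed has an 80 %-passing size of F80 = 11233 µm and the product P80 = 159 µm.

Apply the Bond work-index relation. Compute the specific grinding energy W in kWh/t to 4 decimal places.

W = 7.0569 kWh/t

W = 10 Wi (1/√P80 − 1/√F80)  [Bond]
1/√159 = 0.079305;  1/√11233 = 0.009435
W = 10·10.1·(0.079305 − 0.009435) = 7.0569 kWh/t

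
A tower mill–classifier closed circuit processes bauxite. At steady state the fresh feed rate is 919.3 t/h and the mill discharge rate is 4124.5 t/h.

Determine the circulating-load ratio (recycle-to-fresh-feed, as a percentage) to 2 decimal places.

CL = 348.66 %

M = F + R at steady state, so:
R = M − F = 4124.5 − 919.3 = 3205.2 t/h
CL = 100·R/F = 100·3205.2/919.3 = 348.66 %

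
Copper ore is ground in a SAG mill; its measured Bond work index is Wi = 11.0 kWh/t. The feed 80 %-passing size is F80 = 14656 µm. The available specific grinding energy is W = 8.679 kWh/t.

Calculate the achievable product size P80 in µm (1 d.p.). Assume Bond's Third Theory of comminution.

Bond:  W = 10 Wi (1/√P − 1/√F)
⇒ 1/√P80 = W/(10·Wi) + 1/√F80
  = 8.6790/(10·11.0) + 1/√14656 = 0.078900 + 0.008260 = 0.087160
P80 = (1/0.087160)² = 11.4731² = 131.63 µm

P80 = 131.6 µm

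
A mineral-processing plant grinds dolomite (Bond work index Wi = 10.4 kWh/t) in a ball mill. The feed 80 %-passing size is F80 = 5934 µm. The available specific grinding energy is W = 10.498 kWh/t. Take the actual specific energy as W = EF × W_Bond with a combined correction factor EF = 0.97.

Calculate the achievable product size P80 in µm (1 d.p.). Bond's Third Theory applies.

W = 10·Wi·[P80^(−½) − F80^(−½)]
W_Bond = W / EF = 10.498 / 0.97 = 10.8227 kWh/t
1/√P80 = 1/√F80 + W_Bond/(10·Wi)
  = 10.8227/(10·10.4) + 1/√5934 = 0.104064 + 0.012982 = 0.117046
P80 = (1/0.117046)² = 8.5437² = 72.99 µm

P80 = 73.0 µm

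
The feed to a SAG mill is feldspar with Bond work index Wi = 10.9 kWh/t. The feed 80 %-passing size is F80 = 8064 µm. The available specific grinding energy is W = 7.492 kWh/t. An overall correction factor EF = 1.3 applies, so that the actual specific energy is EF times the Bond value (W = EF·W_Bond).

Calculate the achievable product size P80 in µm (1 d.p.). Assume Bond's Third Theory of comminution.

W_Bond = 10·Wi·(1/√P₈₀ − 1/√F₈₀)
W_Bond = W / EF = 7.492 / 1.3 = 5.7631 kWh/t
P80^(−½) = W_Bond/(10 Wi) + F80^(−½)
  = 5.7631/(10·10.9) + 1/√8064 = 0.052872 + 0.011136 = 0.064008
P80 = (1/0.064008)² = 15.6230² = 244.08 µm

P80 = 244.1 µm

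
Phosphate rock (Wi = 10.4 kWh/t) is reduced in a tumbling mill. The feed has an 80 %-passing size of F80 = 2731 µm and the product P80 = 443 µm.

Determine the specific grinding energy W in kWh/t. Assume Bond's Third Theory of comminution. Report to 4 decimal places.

W = 10 Wi / √P80 − 10 Wi / √F80
1/√443 = 0.047511;  1/√2731 = 0.019135
W = 10·10.4·(0.047511 − 0.019135) = 2.9511 kWh/t

W = 2.9511 kWh/t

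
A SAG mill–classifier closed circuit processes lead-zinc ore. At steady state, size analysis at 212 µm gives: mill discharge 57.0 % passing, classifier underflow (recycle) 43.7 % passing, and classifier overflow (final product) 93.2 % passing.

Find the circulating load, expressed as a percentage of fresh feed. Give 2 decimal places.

CL = 272.18 %

Let r = R/F. Size balance at 212 µm:
r = (o − d)/(d − u)
r = (93.2 − 57.0)/(57.0 − 43.7) = 36.2/13.3 = 2.7218
CL = 100·r = 272.18 %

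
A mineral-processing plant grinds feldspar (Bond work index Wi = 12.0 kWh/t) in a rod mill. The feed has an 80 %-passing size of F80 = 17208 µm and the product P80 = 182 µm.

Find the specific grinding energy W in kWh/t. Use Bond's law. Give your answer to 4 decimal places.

W = 7.9802 kWh/t

W = 10·Wi·[P80^(−½) − F80^(−½)]
1/√182 = 0.074125;  1/√17208 = 0.007623
W = 10·12.0·(0.074125 − 0.007623) = 7.9802 kWh/t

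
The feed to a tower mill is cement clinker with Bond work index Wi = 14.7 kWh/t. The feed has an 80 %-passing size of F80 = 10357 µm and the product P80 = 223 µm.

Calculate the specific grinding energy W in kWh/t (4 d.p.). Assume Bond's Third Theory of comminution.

Bond: W = 10·Wi·(1/√P80 − 1/√F80)
1/√223 = 0.066965;  1/√10357 = 0.009826
W = 10·14.7·(0.066965 − 0.009826) = 8.3994 kWh/t

W = 8.3994 kWh/t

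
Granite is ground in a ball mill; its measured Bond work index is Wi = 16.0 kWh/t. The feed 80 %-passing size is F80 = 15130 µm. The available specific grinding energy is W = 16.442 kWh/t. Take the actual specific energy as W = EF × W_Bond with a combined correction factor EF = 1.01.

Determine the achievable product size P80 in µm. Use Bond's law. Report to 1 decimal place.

W = 10·Wi·(P80^(-½) − F80^(-½))
W_Bond = W / EF = 16.442 / 1.01 = 16.2792 kWh/t
P80^(−½) = W_Bond/(10 Wi) + F80^(−½)
  = 16.2792/(10·16.0) + 1/√15130 = 0.101745 + 0.008130 = 0.109875
P80 = (1/0.109875)² = 9.1013² = 82.83 µm

P80 = 82.8 µm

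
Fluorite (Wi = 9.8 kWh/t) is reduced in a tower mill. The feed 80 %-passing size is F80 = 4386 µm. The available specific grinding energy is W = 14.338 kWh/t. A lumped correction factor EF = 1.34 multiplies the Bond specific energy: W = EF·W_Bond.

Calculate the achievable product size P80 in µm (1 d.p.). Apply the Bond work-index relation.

P80 = 64.7 µm

Bond: W = 10·Wi·(1/√P80 − 1/√F80)
W_Bond = W / EF = 14.338 / 1.34 = 10.7000 kWh/t
⇒ 1/√P80 = W_Bond/(10 Wi) + 1/√F80
  = 10.7000/(10·9.8) + 1/√4386 = 0.109184 + 0.015100 = 0.124283
P80 = (1/0.124283)² = 8.0461² = 64.74 µm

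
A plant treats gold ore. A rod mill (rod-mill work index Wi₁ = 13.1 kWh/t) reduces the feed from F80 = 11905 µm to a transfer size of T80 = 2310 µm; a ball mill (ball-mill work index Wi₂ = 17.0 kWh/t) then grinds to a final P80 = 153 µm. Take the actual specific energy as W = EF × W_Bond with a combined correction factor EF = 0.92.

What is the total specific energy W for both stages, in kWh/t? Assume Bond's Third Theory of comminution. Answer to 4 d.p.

W = 10.7931 kWh/t

Bond: W = 10·Wi·(1/√P80 − 1/√F80)
Stage 1 (11905→2310 µm, Wi₁=13.1): W₁ = 10·13.1·(0.020806 − 0.009165) = 1.5250 kWh/t
Stage 2 (2310→153 µm, Wi₂=17.0): W₂ = 10·17.0·(0.080845 − 0.020806) = 10.2066 kWh/t
W = W₁ + W₂ = 1.5250 + 10.2066 = 11.7316 kWh/t
Apply correction: 11.7316 × 0.92 = 10.7931 kWh/t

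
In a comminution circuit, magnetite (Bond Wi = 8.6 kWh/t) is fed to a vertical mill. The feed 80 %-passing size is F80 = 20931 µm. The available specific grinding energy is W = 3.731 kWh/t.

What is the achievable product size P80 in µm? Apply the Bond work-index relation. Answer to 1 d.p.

P80 = 395.3 µm

Bond: W = 10·Wi·(1/√P80 − 1/√F80)
P80^-0.5 = F80^-0.5 + W/(10 Wi)
  = 3.7310/(10·8.6) + 1/√20931 = 0.043384 + 0.006912 = 0.050296
P80 = (1/0.050296)² = 19.8824² = 395.31 µm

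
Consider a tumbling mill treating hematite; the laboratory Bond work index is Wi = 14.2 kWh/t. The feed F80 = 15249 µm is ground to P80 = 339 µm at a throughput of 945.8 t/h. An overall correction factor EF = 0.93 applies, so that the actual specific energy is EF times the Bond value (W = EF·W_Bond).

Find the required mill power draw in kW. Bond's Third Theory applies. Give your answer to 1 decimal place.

P = 5772.3 kW

W = 10 Wi (1/√P80 − 1/√F80)  [Bond]
W = 10·14.2·(1/√339 − 1/√15249) = 10·14.2·(0.046215) = 6.5625 kWh/t
Apply correction: 6.5625 × 0.93 = 6.1031 kWh/t
P_mill = W·ṁ = 6.1031·945.8 = 5772.3 kW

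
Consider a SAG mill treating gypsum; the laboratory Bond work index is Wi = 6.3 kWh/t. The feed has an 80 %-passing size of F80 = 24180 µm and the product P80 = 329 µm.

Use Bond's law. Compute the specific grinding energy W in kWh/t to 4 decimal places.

W = 3.0682 kWh/t

W = 10 Wi (1/√P80 − 1/√F80)  [Bond]
1/√329 = 0.055132;  1/√24180 = 0.006431
W = 10·6.3·(0.055132 − 0.006431) = 3.0682 kWh/t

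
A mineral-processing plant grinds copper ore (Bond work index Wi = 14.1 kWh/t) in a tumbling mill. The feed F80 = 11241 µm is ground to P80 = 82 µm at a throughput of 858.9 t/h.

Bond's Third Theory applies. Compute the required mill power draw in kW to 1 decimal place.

P = 12231.6 kW

W = 10 Wi / √P80 − 10 Wi / √F80
W = 10·14.1·(1/√82 − 1/√11241) = 10·14.1·(0.101000) = 14.2410 kWh/t
Mill draw = 14.2410 × 858.9 = 12231.6 kW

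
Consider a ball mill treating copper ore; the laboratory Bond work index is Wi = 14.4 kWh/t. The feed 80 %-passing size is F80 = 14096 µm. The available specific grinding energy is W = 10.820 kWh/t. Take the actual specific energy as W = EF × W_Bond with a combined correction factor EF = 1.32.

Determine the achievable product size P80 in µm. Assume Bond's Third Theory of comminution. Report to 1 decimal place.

W = 10 Wi (1/√P80 − 1/√F80)  [Bond]
W_Bond = W / EF = 10.820 / 1.32 = 8.1970 kWh/t
1/√P80 = 1/√F80 + W_Bond/(10·Wi)
  = 8.1970/(10·14.4) + 1/√14096 = 0.056923 + 0.008423 = 0.065346
P80 = (1/0.065346)² = 15.3031² = 234.19 µm

P80 = 234.2 µm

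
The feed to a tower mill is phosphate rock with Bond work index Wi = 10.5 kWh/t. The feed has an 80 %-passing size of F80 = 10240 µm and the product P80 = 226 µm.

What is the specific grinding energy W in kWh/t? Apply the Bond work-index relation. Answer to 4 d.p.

W = 10·Wi·(P80^(-½) − F80^(-½))
1/√226 = 0.066519;  1/√10240 = 0.009882
W = 10·10.5·(0.066519 − 0.009882) = 5.9469 kWh/t

W = 5.9469 kWh/t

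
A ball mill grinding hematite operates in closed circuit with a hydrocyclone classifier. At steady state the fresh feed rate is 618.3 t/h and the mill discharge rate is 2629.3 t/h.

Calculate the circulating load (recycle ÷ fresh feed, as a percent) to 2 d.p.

CL = 325.25 %

Mill node: discharge = fresh + recycle.
R = M − F = 2629.3 − 618.3 = 2011.0 t/h
CL = 100·R/F = 100·2011.0/618.3 = 325.25 %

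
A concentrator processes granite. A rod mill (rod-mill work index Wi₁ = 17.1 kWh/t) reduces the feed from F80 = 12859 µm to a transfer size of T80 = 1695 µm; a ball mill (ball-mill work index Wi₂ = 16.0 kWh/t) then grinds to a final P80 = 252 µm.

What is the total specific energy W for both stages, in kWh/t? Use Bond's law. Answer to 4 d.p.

W = 8.8383 kWh/t

Bond:  W = 10 Wi (1/√P − 1/√F)
Stage 1 (12859→1695 µm, Wi₁=17.1): W₁ = 10·17.1·(0.024289 − 0.008819) = 2.6455 kWh/t
Stage 2 (1695→252 µm, Wi₂=16.0): W₂ = 10·16.0·(0.062994 − 0.024289) = 6.1928 kWh/t
W = W₁ + W₂ = 2.6455 + 6.1928 = 8.8383 kWh/t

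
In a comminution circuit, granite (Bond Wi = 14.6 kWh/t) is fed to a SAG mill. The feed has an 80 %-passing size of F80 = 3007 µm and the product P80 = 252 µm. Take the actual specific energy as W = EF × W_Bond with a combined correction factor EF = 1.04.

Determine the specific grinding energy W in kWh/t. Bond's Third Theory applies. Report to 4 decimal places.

W = 6.7960 kWh/t

W = 10 Wi (P80^-0.5 − F80^-0.5)
1/√252 = 0.062994;  1/√3007 = 0.018236
W = 10·14.6·(0.062994 − 0.018236) = 6.5347 kWh/t
W_actual = 1.04 × 6.5347 = 6.7960 kWh/t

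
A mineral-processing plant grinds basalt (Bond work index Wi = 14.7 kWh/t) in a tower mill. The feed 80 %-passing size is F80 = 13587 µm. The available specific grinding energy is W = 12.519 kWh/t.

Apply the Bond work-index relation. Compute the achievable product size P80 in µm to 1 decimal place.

P80 = 113.8 µm

W = 10 Wi (P80^-0.5 − F80^-0.5)
P80^-0.5 = F80^-0.5 + W/(10 Wi)
  = 12.5190/(10·14.7) + 1/√13587 = 0.085163 + 0.008579 = 0.093742
P80 = (1/0.093742)² = 10.6675² = 113.80 µm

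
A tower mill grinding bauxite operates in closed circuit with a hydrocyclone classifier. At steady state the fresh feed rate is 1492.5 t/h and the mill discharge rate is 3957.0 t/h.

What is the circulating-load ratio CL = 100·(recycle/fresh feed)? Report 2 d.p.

CL = 165.13 %

M = F + R at steady state, so:
R = M − F = 3957.0 − 1492.5 = 2464.5 t/h
CL = 100·R/F = 100·2464.5/1492.5 = 165.13 %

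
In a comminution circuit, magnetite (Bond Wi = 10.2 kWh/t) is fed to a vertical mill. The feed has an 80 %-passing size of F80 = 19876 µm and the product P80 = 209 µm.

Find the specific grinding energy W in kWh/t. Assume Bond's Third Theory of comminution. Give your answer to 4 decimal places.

W = 6.3320 kWh/t

W = 10·Wi·[P80^(−½) − F80^(−½)]
1/√209 = 0.069171;  1/√19876 = 0.007093
W = 10·10.2·(0.069171 − 0.007093) = 6.3320 kWh/t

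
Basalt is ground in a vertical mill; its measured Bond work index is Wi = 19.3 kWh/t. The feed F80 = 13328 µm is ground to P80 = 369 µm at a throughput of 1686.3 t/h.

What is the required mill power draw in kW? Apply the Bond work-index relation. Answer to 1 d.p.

W_Bond = 10·Wi·(1/√P₈₀ − 1/√F₈₀)
W = 10·19.3·(1/√369 − 1/√13328) = 10·19.3·(0.043396) = 8.3754 kWh/t
P = W·T = 8.3754·1686.3 = 14123.5 kW

P = 14123.5 kW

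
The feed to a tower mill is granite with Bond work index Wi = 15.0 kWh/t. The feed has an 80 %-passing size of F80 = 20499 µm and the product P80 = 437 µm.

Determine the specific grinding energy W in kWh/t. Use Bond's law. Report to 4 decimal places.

W = 6.1278 kWh/t

W = 10·Wi·(P80^(-½) − F80^(-½))
1/√437 = 0.047836;  1/√20499 = 0.006984
W = 10·15.0·(0.047836 − 0.006984) = 6.1278 kWh/t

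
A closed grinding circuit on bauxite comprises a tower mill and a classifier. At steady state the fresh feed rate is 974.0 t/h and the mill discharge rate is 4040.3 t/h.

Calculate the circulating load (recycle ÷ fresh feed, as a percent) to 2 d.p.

CL = 314.82 %

Discharge = new feed + return, hence
R = M − F = 4040.3 − 974.0 = 3066.3 t/h
CL = 100·R/F = 100·3066.3/974.0 = 314.82 %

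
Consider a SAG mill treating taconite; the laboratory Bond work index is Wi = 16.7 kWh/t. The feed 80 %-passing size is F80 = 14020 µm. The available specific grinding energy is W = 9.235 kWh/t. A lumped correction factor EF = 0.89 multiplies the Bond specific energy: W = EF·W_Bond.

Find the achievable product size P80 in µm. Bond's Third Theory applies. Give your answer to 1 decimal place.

W = 10·Wi·[P80^(−½) − F80^(−½)]
W_Bond = W / EF = 9.235 / 0.89 = 10.3764 kWh/t
P80^(−½) = W_Bond/(10 Wi) + F80^(−½)
  = 10.3764/(10·16.7) + 1/√14020 = 0.062134 + 0.008446 = 0.070580
P80 = (1/0.070580)² = 14.1684² = 200.74 µm

P80 = 200.7 µm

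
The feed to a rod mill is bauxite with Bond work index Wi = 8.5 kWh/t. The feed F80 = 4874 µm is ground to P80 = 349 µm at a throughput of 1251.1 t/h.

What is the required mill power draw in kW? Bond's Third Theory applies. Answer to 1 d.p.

P = 4169.2 kW

Bond: W = 10·Wi·(1/√P80 − 1/√F80)
W = 10·8.5·(1/√349 − 1/√4874) = 10·8.5·(0.039205) = 3.3324 kWh/t
P_mill = W·ṁ = 3.3324·1251.1 = 4169.2 kW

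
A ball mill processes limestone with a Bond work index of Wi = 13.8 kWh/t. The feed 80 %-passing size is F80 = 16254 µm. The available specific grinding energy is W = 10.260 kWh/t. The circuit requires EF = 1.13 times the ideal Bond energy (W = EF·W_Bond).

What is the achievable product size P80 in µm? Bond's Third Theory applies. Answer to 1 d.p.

P80 = 184.4 µm

Bond:  W = 10 Wi (1/√P − 1/√F)
W_Bond = W / EF = 10.260 / 1.13 = 9.0796 kWh/t
1/√P80 = 1/√F80 + W_Bond/(10·Wi)
  = 9.0796/(10·13.8) + 1/√16254 = 0.065795 + 0.007844 = 0.073638
P80 = (1/0.073638)² = 13.5799² = 184.41 µm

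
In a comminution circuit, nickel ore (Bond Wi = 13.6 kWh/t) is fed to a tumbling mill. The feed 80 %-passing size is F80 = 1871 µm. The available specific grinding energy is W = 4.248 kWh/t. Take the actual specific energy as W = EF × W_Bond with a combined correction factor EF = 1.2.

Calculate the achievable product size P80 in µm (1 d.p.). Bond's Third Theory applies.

Bond: W = 10·Wi·(1/√P80 − 1/√F80)
W_Bond = W / EF = 4.248 / 1.2 = 3.5400 kWh/t
⇒ 1/√P80 = W_Bond/(10 Wi) + 1/√F80
  = 3.5400/(10·13.6) + 1/√1871 = 0.026029 + 0.023119 = 0.049148
P80 = (1/0.049148)² = 20.3467² = 413.99 µm

P80 = 414.0 µm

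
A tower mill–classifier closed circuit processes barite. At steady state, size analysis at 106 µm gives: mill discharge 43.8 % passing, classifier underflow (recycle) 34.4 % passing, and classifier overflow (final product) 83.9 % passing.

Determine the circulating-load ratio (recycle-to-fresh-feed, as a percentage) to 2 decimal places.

Classifier node, passing 106 µm:
Fd + Rd = Ru + Fo ⇒ R/F = (o−d)/(d−u)
r = (83.9 − 43.8)/(43.8 − 34.4) = 40.1/9.4 = 4.2660
CL = 100·r = 426.60 %

CL = 426.60 %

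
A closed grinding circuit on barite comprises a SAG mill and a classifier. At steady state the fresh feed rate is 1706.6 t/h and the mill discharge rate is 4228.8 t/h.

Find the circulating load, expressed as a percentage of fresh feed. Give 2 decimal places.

CL = 147.79 %

Steady state: M = F + R.
R = M − F = 4228.8 − 1706.6 = 2522.2 t/h
CL = 100·R/F = 100·2522.2/1706.6 = 147.79 %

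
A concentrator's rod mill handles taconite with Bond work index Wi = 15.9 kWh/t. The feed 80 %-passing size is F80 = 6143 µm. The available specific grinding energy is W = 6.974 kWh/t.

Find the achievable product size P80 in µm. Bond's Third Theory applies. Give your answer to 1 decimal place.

P80 = 311.9 µm

W = 10·Wi·(P80^(-½) − F80^(-½))
P80^(−½) = W/(10 Wi) + F80^(−½)
  = 6.9740/(10·15.9) + 1/√6143 = 0.043862 + 0.012759 = 0.056620
P80 = (1/0.056620)² = 17.6615² = 311.93 µm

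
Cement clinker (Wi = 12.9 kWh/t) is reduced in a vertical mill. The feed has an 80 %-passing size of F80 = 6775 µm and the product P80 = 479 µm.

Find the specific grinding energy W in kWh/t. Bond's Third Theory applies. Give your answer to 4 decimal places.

W = 4.3269 kWh/t

W = 10 Wi (1/√P80 − 1/√F80)  [Bond]
1/√479 = 0.045691;  1/√6775 = 0.012149
W = 10·12.9·(0.045691 − 0.012149) = 4.3269 kWh/t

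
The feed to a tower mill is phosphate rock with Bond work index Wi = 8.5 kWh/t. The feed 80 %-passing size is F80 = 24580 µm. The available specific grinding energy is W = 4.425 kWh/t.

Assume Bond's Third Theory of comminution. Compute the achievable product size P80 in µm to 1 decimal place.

W = 10 Wi / √P80 − 10 Wi / √F80
1/√P80 = 1/√F80 + W/(10·Wi)
  = 4.4250/(10·8.5) + 1/√24580 = 0.052059 + 0.006378 = 0.058437
P80 = (1/0.058437)² = 17.1124² = 292.83 µm

P80 = 292.8 µm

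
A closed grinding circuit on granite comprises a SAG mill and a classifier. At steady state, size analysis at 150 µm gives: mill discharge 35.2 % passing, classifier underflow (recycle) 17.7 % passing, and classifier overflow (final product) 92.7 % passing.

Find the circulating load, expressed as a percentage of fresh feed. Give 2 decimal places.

Classifier node, passing 150 µm:
d + r·d = r·u + o → r(d−u) = o−d
r = (92.7 − 35.2)/(35.2 − 17.7) = 57.5/17.5 = 3.2857
CL = 100·r = 328.57 %

CL = 328.57 %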